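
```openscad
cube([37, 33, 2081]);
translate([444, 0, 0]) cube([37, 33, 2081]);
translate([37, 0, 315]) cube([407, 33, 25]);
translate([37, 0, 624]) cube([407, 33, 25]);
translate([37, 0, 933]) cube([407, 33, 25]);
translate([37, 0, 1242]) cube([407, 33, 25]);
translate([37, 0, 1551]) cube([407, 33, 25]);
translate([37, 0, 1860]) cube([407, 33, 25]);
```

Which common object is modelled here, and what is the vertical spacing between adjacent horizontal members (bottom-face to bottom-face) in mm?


A ladder. The rung spacing is 309 mm.

Two tall 37×33 posts with 6 short bars between them — a ladder. Adjacent rungs sit at z = 315 and z = 624, so the spacing is 624 − 315 = 309 mm.


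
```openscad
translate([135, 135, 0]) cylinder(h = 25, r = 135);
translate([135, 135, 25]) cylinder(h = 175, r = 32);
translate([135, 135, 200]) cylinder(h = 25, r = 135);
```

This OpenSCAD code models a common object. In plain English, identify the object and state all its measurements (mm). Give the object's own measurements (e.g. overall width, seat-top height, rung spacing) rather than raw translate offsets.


A spool: two coaxial disc flanges of radius 135 mm and thickness 25 mm, joined by a core cylinder of radius 32 mm and height 175 mm. The lower flange rests on z = 0 and the three cylinders share a vertical axis.


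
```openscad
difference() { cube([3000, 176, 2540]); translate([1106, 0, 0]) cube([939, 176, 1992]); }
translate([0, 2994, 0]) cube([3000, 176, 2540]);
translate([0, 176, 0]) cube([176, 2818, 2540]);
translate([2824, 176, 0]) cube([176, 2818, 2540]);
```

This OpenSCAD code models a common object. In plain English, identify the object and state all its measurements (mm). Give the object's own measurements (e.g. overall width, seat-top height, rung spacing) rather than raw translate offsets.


A single room: four walls, each 2540 mm tall and 176 mm thick, enclosing an outside footprint 3000×3170 mm (x × y), no floor or roof. The front and back walls (−y and +y sides) run the full x-width; the side walls fit between their inner faces. A door opening 939 mm wide and 1992 mm tall is cut through the front wall from the floor up, its −x edge 1106 mm from the wall's −x end.


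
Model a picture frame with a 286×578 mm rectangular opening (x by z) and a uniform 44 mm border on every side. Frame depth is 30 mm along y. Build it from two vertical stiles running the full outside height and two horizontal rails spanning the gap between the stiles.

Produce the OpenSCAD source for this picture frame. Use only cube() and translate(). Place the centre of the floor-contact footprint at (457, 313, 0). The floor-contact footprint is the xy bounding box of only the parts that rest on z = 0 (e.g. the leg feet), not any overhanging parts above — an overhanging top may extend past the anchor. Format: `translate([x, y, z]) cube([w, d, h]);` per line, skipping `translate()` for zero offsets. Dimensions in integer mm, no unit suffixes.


translate([270, 298, 0]) cube([44, 30, 666]);
translate([600, 298, 0]) cube([44, 30, 666]);
translate([314, 298, 0]) cube([286, 30, 44]);
translate([314, 298, 622]) cube([286, 30, 44]);


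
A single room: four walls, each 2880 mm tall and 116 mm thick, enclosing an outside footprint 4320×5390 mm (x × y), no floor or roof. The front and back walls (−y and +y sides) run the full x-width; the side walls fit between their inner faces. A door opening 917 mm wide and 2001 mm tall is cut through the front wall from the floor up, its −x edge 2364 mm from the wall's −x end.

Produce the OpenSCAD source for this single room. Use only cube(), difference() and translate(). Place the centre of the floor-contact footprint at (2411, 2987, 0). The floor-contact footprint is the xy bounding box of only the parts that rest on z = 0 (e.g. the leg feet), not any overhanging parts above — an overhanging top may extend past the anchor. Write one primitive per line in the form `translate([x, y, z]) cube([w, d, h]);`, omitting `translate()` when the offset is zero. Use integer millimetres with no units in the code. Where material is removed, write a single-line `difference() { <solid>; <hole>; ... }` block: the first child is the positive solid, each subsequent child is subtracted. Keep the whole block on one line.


difference() { translate([251, 292, 0]) cube([4320, 116, 2880]); translate([2615, 292, 0]) cube([917, 116, 2001]); }
translate([251, 5566, 0]) cube([4320, 116, 2880]);
translate([251, 408, 0]) cube([116, 5158, 2880]);
translate([4455, 408, 0]) cube([116, 5158, 2880]);


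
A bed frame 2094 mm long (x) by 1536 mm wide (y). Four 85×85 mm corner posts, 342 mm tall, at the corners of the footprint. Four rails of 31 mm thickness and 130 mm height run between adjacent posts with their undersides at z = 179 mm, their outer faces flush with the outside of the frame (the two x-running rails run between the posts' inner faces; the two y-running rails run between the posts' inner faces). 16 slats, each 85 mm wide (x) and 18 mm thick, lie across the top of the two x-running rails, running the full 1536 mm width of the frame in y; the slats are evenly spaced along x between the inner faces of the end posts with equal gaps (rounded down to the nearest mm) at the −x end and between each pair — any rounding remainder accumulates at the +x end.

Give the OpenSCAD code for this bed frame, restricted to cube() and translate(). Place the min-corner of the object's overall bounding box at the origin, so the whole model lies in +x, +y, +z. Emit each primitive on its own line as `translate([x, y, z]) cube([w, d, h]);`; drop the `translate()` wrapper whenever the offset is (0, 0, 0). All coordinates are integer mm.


cube([85, 85, 342]);
translate([0, 1451, 0]) cube([85, 85, 342]);
translate([2009, 0, 0]) cube([85, 85, 342]);
translate([2009, 1451, 0]) cube([85, 85, 342]);
translate([85, 0, 179]) cube([1924, 31, 130]);
translate([85, 1505, 179]) cube([1924, 31, 130]);
translate([0, 85, 179]) cube([31, 1366, 130]);
translate([2063, 85, 179]) cube([31, 1366, 130]);
translate([118, 0, 309]) cube([85, 1536, 18]);
translate([236, 0, 309]) cube([85, 1536, 18]);
translate([354, 0, 309]) cube([85, 1536, 18]);
translate([472, 0, 309]) cube([85, 1536, 18]);
translate([590, 0, 309]) cube([85, 1536, 18]);
translate([708, 0, 309]) cube([85, 1536, 18]);
translate([826, 0, 309]) cube([85, 1536, 18]);
translate([944, 0, 309]) cube([85, 1536, 18]);
translate([1062, 0, 309]) cube([85, 1536, 18]);
translate([1180, 0, 309]) cube([85, 1536, 18]);
translate([1298, 0, 309]) cube([85, 1536, 18]);
translate([1416, 0, 309]) cube([85, 1536, 18]);
translate([1534, 0, 309]) cube([85, 1536, 18]);
translate([1652, 0, 309]) cube([85, 1536, 18]);
translate([1770, 0, 309]) cube([85, 1536, 18]);
translate([1888, 0, 309]) cube([85, 1536, 18]);


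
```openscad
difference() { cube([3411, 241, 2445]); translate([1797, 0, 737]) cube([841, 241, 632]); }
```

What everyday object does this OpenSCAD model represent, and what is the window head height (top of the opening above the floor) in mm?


A wall with a window opening. The window head height is 1369 mm.

A wall with a rectangular opening subtracted — a window. Sill at z = 737, opening 632 mm tall, so the head is at 737 + 632 = 1369 mm.


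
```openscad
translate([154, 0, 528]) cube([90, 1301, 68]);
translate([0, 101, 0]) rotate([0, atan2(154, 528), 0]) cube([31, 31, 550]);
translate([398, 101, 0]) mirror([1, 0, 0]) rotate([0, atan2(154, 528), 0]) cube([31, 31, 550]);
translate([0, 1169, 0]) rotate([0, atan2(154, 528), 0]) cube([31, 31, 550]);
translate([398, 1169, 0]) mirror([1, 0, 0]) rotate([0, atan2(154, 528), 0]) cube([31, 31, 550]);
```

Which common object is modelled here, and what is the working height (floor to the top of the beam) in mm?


A sawhorse. The overall height is 596 mm.

A beam across two mirrored pairs of raked legs — a sawhorse. The beam's underside is at z = 528 (matching the legs' vertical rise in atan2(154, 528)) and the beam is 68 mm tall, so its top is at 528 + 68 = 596 mm. The raked legs top out at the beam's underside, so that is the highest point.


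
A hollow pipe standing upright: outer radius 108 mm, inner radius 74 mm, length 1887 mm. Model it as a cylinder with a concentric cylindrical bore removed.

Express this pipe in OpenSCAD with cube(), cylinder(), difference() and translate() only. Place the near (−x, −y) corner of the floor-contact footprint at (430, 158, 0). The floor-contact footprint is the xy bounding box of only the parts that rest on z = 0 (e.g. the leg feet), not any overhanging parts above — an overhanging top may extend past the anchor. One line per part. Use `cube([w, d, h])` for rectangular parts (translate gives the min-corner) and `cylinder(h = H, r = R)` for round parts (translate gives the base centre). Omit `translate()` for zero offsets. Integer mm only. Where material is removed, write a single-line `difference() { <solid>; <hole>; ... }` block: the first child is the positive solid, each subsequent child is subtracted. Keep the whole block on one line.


difference() { translate([538, 266, 0]) cylinder(h = 1887, r = 108); translate([538, 266, 0]) cylinder(h = 1887, r = 74); }


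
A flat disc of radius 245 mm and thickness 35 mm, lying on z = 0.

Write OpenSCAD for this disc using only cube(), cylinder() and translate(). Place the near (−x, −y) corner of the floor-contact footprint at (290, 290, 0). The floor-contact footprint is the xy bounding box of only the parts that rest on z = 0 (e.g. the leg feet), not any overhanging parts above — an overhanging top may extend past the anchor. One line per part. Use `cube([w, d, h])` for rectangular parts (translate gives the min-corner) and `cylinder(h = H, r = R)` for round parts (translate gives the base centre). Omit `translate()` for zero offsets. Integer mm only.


translate([535, 535, 0]) cylinder(h = 35, r = 245);


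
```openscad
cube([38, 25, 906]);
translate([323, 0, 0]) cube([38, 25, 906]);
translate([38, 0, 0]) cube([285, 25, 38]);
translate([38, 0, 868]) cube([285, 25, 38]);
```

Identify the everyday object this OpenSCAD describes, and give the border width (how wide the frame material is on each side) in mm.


A picture frame. The border width is 38 mm.

Four thin pieces enclosing a rectangular opening — a picture frame. The two full-height stiles are 906 mm tall; the top rail sits at z = 868 and is 38 mm tall, so the border above the opening is 906 − 868 = 38 mm, matching the stile x-width.


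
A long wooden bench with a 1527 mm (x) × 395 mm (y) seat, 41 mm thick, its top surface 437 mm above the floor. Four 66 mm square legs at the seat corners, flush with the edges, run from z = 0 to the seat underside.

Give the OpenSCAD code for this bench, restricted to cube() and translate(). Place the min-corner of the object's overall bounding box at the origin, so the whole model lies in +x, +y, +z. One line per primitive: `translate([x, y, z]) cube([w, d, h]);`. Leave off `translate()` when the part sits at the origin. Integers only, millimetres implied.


// leg_h = 437 − 41 = 396
translate([0, 0, 396]) cube([1527, 395, 41]);
cube([66, 66, 396]);
translate([0, 329, 0]) cube([66, 66, 396]);
translate([1461, 0, 0]) cube([66, 66, 396]);
translate([1461, 329, 0]) cube([66, 66, 396]);


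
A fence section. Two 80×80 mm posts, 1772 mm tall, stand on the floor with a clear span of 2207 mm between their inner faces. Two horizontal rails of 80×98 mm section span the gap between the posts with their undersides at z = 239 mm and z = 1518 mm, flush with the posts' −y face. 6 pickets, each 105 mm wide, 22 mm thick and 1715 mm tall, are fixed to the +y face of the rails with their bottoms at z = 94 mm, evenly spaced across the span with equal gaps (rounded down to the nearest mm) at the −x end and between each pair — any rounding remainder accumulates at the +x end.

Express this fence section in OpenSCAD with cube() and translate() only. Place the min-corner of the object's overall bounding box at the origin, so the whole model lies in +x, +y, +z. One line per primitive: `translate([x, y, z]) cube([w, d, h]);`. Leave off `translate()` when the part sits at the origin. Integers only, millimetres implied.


cube([80, 80, 1772]);
translate([2287, 0, 0]) cube([80, 80, 1772]);
translate([80, 0, 239]) cube([2207, 80, 98]);
translate([80, 0, 1518]) cube([2207, 80, 98]);
translate([305, 80, 94]) cube([105, 22, 1715]);
translate([635, 80, 94]) cube([105, 22, 1715]);
translate([965, 80, 94]) cube([105, 22, 1715]);
translate([1295, 80, 94]) cube([105, 22, 1715]);
translate([1625, 80, 94]) cube([105, 22, 1715]);
translate([1955, 80, 94]) cube([105, 22, 1715]);


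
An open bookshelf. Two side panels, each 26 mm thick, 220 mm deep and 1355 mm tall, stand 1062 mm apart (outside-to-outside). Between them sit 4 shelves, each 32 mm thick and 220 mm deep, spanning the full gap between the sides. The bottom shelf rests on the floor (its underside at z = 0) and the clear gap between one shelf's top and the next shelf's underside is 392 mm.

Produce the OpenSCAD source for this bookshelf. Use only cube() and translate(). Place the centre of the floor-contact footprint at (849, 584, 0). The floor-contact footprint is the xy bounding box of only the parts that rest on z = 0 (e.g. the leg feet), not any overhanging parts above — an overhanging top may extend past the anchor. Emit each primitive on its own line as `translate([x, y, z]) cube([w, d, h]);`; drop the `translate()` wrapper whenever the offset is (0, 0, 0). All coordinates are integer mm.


translate([318, 474, 0]) cube([26, 220, 1355]);
translate([1354, 474, 0]) cube([26, 220, 1355]);
translate([344, 474, 0]) cube([1010, 220, 32]);
translate([344, 474, 424]) cube([1010, 220, 32]);
translate([344, 474, 848]) cube([1010, 220, 32]);
translate([344, 474, 1272]) cube([1010, 220, 32]);


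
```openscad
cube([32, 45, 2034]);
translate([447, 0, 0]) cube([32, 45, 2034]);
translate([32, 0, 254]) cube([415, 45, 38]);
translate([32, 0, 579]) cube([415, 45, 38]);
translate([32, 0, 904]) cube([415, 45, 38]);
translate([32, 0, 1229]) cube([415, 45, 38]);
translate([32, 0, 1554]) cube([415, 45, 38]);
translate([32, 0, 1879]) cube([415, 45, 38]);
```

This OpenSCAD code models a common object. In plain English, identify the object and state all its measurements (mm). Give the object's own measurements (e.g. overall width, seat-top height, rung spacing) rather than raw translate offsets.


A straight ladder. Two 32×45 mm vertical rails, 2034 mm tall, stand 479 mm apart (outside-to-outside) with their front faces coplanar on the −y side. 6 rungs, each 45 mm deep and 38 mm tall, span between the inner faces of the rails, front faces flush with the rails. The lowest rung's underside is at z = 254 mm and rungs are spaced 325 mm apart (underside to underside).


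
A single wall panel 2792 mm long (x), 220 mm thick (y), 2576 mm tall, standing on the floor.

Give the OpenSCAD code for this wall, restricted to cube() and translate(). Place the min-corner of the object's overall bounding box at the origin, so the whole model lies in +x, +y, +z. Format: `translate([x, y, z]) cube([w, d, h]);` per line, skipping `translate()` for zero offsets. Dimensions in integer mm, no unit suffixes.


cube([2792, 220, 2576]);


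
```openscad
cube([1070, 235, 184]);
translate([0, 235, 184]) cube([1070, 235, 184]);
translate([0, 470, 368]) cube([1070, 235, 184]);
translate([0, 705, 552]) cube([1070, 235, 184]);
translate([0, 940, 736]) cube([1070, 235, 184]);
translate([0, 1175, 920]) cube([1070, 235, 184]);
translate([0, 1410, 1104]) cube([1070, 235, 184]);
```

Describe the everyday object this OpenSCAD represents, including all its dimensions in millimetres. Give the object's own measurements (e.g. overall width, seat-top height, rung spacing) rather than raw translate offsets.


A straight staircase of 7 solid steps. Each step is 1070 mm wide (x), 235 mm deep (y, the going) and 184 mm tall (the rise). The first step rests on the floor; each subsequent step sits one going further in +y and one rise higher in +z, directly behind and above the previous step with no overlap.


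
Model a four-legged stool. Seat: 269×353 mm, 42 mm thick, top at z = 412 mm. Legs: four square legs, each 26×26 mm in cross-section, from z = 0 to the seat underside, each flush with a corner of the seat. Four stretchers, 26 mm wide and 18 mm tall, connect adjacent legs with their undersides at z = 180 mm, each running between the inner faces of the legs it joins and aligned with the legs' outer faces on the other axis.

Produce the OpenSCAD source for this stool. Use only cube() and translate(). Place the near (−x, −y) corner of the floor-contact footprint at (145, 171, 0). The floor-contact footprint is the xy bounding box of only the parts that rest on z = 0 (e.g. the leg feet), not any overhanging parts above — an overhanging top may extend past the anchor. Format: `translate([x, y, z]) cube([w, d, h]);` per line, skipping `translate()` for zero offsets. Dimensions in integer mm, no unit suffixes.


// leg_h = 412 - 42 = 370
// stretcher span = 269 - 2*26 = 217
translate([145, 171, 370]) cube([269, 353, 42]);
translate([145, 171, 0]) cube([26, 26, 370]);
translate([388, 171, 0]) cube([26, 26, 370]);
translate([145, 498, 0]) cube([26, 26, 370]);
translate([388, 498, 0]) cube([26, 26, 370]);
translate([171, 171, 180]) cube([217, 26, 18]);
translate([171, 498, 180]) cube([217, 26, 18]);
translate([145, 197, 180]) cube([26, 301, 18]);
translate([388, 197, 180]) cube([26, 301, 18]);


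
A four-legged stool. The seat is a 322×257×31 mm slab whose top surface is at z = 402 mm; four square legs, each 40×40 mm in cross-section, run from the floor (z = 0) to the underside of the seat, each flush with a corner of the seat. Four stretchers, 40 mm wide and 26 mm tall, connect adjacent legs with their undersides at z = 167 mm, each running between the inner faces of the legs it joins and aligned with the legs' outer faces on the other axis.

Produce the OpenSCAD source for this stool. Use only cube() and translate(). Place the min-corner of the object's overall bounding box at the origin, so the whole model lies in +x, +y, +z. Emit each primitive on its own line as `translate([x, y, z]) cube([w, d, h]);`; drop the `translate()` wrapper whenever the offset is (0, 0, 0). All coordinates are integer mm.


translate([0, 0, 371]) cube([322, 257, 31]);
cube([40, 40, 371]);
translate([282, 0, 0]) cube([40, 40, 371]);
translate([0, 217, 0]) cube([40, 40, 371]);
translate([282, 217, 0]) cube([40, 40, 371]);
translate([40, 0, 167]) cube([242, 40, 26]);
translate([40, 217, 167]) cube([242, 40, 26]);
translate([0, 40, 167]) cube([40, 177, 26]);
translate([282, 40, 167]) cube([40, 177, 26]);


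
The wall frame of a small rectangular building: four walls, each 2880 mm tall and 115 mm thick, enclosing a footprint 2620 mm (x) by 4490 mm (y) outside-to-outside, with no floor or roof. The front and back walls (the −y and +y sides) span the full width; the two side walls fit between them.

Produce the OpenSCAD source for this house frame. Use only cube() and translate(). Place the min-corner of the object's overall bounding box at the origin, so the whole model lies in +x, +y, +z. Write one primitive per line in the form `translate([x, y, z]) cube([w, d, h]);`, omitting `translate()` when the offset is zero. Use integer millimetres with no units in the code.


cube([2620, 115, 2880]);
translate([0, 4375, 0]) cube([2620, 115, 2880]);
translate([0, 115, 0]) cube([115, 4260, 2880]);
translate([2505, 115, 0]) cube([115, 4260, 2880]);


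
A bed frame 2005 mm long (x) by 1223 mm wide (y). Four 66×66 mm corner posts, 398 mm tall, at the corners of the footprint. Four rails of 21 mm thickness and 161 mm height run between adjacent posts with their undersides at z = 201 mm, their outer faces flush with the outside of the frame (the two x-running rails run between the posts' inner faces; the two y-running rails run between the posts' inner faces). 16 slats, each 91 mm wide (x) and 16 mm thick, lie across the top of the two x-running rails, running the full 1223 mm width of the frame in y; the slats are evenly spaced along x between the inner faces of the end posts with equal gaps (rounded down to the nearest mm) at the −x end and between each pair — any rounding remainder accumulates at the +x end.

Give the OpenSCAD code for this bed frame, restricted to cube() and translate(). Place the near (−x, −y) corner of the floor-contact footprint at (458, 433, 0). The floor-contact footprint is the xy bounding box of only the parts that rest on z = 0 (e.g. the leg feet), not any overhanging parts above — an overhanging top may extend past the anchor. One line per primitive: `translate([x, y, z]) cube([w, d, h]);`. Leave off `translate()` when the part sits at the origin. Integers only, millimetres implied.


translate([458, 433, 0]) cube([66, 66, 398]);
translate([458, 1590, 0]) cube([66, 66, 398]);
translate([2397, 433, 0]) cube([66, 66, 398]);
translate([2397, 1590, 0]) cube([66, 66, 398]);
translate([524, 433, 201]) cube([1873, 21, 161]);
translate([524, 1635, 201]) cube([1873, 21, 161]);
translate([458, 499, 201]) cube([21, 1091, 161]);
translate([2442, 499, 201]) cube([21, 1091, 161]);
translate([548, 433, 362]) cube([91, 1223, 16]);
translate([663, 433, 362]) cube([91, 1223, 16]);
translate([778, 433, 362]) cube([91, 1223, 16]);
translate([893, 433, 362]) cube([91, 1223, 16]);
translate([1008, 433, 362]) cube([91, 1223, 16]);
translate([1123, 433, 362]) cube([91, 1223, 16]);
translate([1238, 433, 362]) cube([91, 1223, 16]);
translate([1353, 433, 362]) cube([91, 1223, 16]);
translate([1468, 433, 362]) cube([91, 1223, 16]);
translate([1583, 433, 362]) cube([91, 1223, 16]);
translate([1698, 433, 362]) cube([91, 1223, 16]);
translate([1813, 433, 362]) cube([91, 1223, 16]);
translate([1928, 433, 362]) cube([91, 1223, 16]);
translate([2043, 433, 362]) cube([91, 1223, 16]);
translate([2158, 433, 362]) cube([91, 1223, 16]);
translate([2273, 433, 362]) cube([91, 1223, 16]);


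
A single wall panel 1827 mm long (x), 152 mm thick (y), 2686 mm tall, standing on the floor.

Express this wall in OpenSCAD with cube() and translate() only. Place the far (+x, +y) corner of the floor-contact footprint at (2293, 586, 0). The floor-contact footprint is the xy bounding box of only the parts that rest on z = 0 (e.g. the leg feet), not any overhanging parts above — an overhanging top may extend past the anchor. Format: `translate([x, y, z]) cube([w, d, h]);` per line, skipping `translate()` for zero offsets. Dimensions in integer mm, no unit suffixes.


translate([466, 434, 0]) cube([1827, 152, 2686]);


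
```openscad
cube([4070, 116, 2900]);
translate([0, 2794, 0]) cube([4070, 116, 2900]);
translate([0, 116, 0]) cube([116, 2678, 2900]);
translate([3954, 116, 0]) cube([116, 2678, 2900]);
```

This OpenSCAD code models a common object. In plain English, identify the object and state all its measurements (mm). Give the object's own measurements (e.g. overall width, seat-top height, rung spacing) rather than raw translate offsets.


The wall frame of a small rectangular building: four walls, each 2900 mm tall and 116 mm thick, enclosing a footprint 4070 mm (x) by 2910 mm (y) outside-to-outside, with no floor or roof. The front and back walls (the −y and +y sides) span the full width; the two side walls fit between them.


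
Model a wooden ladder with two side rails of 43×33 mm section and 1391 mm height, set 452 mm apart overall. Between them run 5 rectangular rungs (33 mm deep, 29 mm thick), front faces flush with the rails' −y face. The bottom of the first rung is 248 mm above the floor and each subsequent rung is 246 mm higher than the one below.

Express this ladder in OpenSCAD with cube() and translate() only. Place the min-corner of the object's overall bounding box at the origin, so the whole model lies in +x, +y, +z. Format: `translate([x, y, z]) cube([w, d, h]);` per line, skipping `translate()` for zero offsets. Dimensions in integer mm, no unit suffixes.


// rung span = 452 - 2*43 = 366
// rung[k] z = 248 + k*246
cube([43, 33, 1391]);
translate([409, 0, 0]) cube([43, 33, 1391]);
translate([43, 0, 248]) cube([366, 33, 29]);
translate([43, 0, 494]) cube([366, 33, 29]);
translate([43, 0, 740]) cube([366, 33, 29]);
translate([43, 0, 986]) cube([366, 33, 29]);
translate([43, 0, 1232]) cube([366, 33, 29]);


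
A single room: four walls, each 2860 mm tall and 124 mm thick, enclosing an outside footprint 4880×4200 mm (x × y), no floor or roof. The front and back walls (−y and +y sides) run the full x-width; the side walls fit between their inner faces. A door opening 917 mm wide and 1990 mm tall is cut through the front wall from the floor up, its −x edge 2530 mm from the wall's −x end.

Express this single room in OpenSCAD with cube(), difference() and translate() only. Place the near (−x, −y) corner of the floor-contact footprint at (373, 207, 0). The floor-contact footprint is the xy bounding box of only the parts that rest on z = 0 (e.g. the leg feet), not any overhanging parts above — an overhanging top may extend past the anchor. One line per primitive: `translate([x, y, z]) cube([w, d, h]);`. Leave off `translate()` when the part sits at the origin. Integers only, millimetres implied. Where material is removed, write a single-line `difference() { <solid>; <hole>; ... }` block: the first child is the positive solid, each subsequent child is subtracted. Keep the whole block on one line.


difference() { translate([373, 207, 0]) cube([4880, 124, 2860]); translate([2903, 207, 0]) cube([917, 124, 1990]); }
translate([373, 4283, 0]) cube([4880, 124, 2860]);
translate([373, 331, 0]) cube([124, 3952, 2860]);
translate([5129, 331, 0]) cube([124, 3952, 2860]);


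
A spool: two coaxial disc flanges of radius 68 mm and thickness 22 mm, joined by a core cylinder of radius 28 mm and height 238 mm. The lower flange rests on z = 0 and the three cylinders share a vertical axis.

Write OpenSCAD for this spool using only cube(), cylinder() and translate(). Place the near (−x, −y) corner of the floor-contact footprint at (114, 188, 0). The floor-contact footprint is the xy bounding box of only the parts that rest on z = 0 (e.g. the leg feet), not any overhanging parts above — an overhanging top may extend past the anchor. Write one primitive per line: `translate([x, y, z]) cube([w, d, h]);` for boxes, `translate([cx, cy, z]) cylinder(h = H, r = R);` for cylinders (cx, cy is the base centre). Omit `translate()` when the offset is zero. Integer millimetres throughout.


translate([182, 256, 0]) cylinder(h = 22, r = 68);
translate([182, 256, 22]) cylinder(h = 238, r = 28);
translate([182, 256, 260]) cylinder(h = 22, r = 68);


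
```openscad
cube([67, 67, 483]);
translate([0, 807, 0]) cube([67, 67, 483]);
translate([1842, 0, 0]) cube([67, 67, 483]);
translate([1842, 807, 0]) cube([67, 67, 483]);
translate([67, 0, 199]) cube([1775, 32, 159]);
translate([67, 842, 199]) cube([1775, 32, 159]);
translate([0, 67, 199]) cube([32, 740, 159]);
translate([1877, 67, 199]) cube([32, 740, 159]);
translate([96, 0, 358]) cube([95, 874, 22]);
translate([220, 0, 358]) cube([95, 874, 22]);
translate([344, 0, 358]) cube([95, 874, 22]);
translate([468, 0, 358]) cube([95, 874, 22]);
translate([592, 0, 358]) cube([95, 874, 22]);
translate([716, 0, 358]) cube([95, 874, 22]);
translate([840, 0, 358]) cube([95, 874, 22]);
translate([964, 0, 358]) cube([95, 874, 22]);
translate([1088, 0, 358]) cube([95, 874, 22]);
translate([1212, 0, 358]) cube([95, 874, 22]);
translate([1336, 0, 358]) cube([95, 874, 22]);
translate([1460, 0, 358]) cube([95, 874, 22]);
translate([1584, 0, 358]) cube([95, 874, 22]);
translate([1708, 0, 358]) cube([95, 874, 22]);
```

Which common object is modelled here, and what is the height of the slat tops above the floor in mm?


A bed frame. The slat-top height is 380 mm.

Four posts, four rails, and a row of slats — a bed frame. Slats sit on the rails at z = 199 + 159 = 358; with slat thickness 22, the top is 380 mm.


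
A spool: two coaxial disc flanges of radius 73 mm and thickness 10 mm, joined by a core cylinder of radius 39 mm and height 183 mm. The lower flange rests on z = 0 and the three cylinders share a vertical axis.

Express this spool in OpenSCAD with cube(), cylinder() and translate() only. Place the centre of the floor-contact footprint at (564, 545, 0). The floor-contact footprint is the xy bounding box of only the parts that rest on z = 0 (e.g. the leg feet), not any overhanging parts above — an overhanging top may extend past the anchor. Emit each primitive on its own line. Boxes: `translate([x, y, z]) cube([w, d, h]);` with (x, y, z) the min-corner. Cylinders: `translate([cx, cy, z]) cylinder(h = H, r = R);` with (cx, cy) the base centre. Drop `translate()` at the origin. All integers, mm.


translate([564, 545, 0]) cylinder(h = 10, r = 73);
translate([564, 545, 10]) cylinder(h = 183, r = 39);
translate([564, 545, 193]) cylinder(h = 10, r = 73);


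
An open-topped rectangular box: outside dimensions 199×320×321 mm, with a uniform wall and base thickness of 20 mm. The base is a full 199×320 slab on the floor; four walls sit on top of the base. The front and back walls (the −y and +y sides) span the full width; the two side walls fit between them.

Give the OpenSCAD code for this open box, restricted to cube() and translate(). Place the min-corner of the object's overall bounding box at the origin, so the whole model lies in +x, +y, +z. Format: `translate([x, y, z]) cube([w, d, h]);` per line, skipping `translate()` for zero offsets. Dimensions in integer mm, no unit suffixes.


cube([199, 320, 20]);
translate([0, 0, 20]) cube([199, 20, 301]);
translate([0, 300, 20]) cube([199, 20, 301]);
translate([0, 20, 20]) cube([20, 280, 301]);
translate([179, 20, 20]) cube([20, 280, 301]);


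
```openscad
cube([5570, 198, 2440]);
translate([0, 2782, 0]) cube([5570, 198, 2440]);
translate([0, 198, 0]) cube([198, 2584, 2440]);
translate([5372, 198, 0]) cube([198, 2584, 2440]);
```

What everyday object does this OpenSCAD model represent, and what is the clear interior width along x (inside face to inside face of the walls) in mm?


A house (or room) frame. The interior width is 5174 mm.

Four 2440 mm walls enclosing a rectangle with no floor or roof — a room or house frame. Outside width is 5570 mm and wall thickness is 198 mm, so the interior width is 5570 − 2 × 198 = 5174 mm.


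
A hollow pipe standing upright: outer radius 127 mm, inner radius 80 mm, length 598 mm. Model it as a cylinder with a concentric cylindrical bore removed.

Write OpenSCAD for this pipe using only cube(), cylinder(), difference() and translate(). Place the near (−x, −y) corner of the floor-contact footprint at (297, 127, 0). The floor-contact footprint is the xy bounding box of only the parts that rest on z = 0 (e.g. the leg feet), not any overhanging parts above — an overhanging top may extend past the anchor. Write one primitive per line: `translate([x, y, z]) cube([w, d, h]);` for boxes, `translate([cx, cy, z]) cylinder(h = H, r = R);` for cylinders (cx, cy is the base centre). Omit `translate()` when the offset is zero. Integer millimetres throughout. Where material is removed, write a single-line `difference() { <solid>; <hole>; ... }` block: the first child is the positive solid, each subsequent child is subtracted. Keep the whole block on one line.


difference() { translate([424, 254, 0]) cylinder(h = 598, r = 127); translate([424, 254, 0]) cylinder(h = 598, r = 80); }


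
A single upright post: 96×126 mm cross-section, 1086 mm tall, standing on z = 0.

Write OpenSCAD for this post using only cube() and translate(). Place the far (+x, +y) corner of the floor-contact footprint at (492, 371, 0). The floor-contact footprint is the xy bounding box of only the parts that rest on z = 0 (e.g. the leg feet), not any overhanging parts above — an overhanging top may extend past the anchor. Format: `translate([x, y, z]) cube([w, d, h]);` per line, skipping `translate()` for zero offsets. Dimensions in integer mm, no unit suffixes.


translate([396, 245, 0]) cube([96, 126, 1086]);


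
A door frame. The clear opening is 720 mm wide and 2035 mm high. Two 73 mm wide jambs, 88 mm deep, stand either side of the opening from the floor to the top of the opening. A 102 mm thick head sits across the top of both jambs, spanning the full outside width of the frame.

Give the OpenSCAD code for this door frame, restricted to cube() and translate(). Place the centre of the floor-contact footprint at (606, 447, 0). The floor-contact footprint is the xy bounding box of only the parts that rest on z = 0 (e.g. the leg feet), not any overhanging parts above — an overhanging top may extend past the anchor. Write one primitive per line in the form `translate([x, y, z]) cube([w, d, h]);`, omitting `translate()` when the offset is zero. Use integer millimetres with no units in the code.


translate([173, 403, 0]) cube([73, 88, 2035]);
translate([966, 403, 0]) cube([73, 88, 2035]);
translate([173, 403, 2035]) cube([866, 88, 102]);


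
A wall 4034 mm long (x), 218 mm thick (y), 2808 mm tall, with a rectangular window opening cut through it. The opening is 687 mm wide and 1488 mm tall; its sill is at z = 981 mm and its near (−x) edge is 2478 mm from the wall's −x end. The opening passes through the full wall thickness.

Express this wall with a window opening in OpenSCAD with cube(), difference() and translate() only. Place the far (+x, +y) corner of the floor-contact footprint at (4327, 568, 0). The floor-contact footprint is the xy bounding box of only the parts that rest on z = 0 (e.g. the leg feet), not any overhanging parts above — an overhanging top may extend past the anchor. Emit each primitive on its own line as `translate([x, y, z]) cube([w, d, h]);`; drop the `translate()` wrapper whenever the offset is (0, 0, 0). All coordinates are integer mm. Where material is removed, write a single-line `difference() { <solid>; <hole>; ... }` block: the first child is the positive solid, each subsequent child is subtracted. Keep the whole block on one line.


difference() { translate([293, 350, 0]) cube([4034, 218, 2808]); translate([2771, 350, 981]) cube([687, 218, 1488]); }


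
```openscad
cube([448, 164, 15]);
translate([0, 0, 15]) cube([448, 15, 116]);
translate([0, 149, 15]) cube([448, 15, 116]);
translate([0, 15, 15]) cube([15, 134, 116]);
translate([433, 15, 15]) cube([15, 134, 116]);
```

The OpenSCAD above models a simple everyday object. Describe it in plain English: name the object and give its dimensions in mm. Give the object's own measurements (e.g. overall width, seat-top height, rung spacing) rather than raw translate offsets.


An open-topped rectangular box: outside dimensions 448×164×131 mm, with a uniform wall and base thickness of 15 mm. The base is a full 448×164 slab on the floor; four walls sit on top of the base. The front and back walls (the −y and +y sides) span the full width; the two side walls fit between them.


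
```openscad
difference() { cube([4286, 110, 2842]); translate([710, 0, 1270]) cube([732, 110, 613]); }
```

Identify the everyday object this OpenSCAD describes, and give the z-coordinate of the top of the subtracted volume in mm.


A wall with a window opening. The window head height is 1883 mm.

A wall with a rectangular opening subtracted — a window. Sill at z = 1270, opening 613 mm tall, so the head is at 1270 + 613 = 1883 mm.


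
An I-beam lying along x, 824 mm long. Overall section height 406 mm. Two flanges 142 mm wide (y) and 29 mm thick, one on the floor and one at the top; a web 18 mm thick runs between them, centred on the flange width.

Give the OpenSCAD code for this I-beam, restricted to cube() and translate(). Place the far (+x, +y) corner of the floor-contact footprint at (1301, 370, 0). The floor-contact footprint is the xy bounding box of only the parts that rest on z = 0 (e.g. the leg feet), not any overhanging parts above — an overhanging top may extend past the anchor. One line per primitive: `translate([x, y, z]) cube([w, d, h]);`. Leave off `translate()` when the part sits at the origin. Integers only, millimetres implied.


translate([477, 228, 0]) cube([824, 142, 29]);
translate([477, 290, 29]) cube([824, 18, 348]);
translate([477, 228, 377]) cube([824, 142, 29]);


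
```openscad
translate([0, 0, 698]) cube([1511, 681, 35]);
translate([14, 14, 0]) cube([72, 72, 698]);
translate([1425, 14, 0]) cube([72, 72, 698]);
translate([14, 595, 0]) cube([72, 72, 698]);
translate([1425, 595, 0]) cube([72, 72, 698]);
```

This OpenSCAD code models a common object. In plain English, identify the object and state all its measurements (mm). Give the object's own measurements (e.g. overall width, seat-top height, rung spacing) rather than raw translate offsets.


A rectangular dining table. The top is 1511×681×35 mm with its upper surface at z = 733 mm. It stands on four 72×72 mm square legs, each inset 14 mm from the nearest pair of top edges, running from the floor to the underside of the top.


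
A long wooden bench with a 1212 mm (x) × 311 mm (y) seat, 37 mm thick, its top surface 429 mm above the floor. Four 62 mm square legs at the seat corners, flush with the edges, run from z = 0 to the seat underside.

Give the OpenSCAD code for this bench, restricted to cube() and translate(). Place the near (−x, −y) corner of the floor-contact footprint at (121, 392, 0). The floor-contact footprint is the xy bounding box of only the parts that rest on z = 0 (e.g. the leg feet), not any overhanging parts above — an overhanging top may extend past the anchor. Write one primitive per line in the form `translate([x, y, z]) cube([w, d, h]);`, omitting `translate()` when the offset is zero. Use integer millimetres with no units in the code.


translate([121, 392, 392]) cube([1212, 311, 37]);
translate([121, 392, 0]) cube([62, 62, 392]);
translate([121, 641, 0]) cube([62, 62, 392]);
translate([1271, 392, 0]) cube([62, 62, 392]);
translate([1271, 641, 0]) cube([62, 62, 392]);


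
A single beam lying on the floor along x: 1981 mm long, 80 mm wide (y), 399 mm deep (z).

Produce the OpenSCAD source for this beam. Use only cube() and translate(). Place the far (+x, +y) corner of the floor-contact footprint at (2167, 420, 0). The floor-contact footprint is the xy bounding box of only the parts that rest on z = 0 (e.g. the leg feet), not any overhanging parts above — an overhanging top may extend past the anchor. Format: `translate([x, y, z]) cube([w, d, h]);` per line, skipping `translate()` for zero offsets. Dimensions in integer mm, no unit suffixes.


translate([186, 340, 0]) cube([1981, 80, 399]);


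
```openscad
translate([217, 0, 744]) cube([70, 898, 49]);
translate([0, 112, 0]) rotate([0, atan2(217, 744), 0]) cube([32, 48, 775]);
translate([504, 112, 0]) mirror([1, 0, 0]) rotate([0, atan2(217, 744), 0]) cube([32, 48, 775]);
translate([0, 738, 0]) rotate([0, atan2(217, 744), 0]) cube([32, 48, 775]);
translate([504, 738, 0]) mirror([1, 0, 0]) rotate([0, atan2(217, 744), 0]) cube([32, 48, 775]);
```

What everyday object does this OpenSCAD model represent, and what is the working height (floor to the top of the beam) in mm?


A sawhorse. The overall height is 793 mm.

A beam across two mirrored pairs of raked legs — a sawhorse. The beam's underside is at z = 744 (matching the legs' vertical rise in atan2(217, 744)) and the beam is 49 mm tall, so its top is at 744 + 49 = 793 mm. The raked legs top out at the beam's underside, so that is the highest point.


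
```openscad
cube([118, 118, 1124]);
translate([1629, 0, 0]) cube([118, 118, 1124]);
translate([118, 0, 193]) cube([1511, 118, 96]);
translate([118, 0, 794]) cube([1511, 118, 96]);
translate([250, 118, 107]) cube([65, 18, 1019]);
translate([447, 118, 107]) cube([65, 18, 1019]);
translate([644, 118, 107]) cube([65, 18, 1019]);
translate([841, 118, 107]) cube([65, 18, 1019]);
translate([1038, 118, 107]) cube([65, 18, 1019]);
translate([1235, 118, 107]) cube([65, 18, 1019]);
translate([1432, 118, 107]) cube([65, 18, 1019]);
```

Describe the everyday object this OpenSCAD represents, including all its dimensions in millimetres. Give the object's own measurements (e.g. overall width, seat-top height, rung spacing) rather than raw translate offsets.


A fence section. Two 118×118 mm posts, 1124 mm tall, stand on the floor with a clear span of 1511 mm between their inner faces. Two horizontal rails of 118×96 mm section span the gap between the posts with their undersides at z = 193 mm and z = 794 mm, flush with the posts' −y face. 7 pickets, each 65 mm wide, 18 mm thick and 1019 mm tall, are fixed to the +y face of the rails with their bottoms at z = 107 mm, spaced across the span with a 132 mm gap after the −x post and between neighbouring pickets and before the +x post.
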